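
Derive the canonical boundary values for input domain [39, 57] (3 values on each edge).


Range: [39, 57]
Boundaries: just below min, min, min+1, max-1, max, just above max
Values: [38, 39, 40, 56, 57, 58]

[38, 39, 40, 56, 57, 58]


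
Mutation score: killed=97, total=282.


Mutation score = killed / total * 100
Mutation score = 97 / 282 * 100
Mutation score = 34.4%

34.4%


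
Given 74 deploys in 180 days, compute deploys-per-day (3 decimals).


Formula: deployments per day = releases / days
= 74 / 180
= 0.411 deploys/day
(equivalently, 2.88 deploys/week)

0.411 deploys/day


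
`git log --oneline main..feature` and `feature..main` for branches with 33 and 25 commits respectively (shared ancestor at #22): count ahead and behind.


Common ancestor: commit #22
feature commits after divergence: 33 - 22 = 11
main commits after divergence: 25 - 22 = 3
feature is 11 commits ahead of main
main is 3 commits ahead of feature

feature ahead: 11, main ahead: 3


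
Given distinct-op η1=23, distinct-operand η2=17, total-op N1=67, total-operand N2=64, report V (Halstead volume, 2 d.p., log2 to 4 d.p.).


Formula: V = N * log2(η), where N = N1 + N2 and η = η1 + η2
η = 23 + 17 = 40
N = 67 + 64 = 131
log2(40) ≈ 5.3219
V = 131 * 5.3219 = 697.17

697.17


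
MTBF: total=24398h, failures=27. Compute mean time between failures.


Formula: MTBF = Total operating time / Number of failures
MTBF = 24398 / 27
MTBF = 903.63 hours

903.63 hours


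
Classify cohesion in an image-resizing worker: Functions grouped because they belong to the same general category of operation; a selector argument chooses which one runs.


Reasoning: Grouped by category of activity, not by data or sequence
Type: Logical cohesion

Logical cohesion


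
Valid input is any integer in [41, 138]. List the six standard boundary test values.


Range: [41, 138]
Boundaries: just below min, min, min+1, max-1, max, just above max
Values: [40, 41, 42, 137, 138, 139]

[40, 41, 42, 137, 138, 139]


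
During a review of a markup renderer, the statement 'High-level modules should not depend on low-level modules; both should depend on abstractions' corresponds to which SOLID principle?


This describes the Dependency Inversion Principle (DIP)

Dependency Inversion Principle (DIP)


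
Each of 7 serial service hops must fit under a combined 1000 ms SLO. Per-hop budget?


Formula: per_stage = total_budget / stages
per_stage = 1000 / 7
per_stage = 142.86 ms

142.86 ms


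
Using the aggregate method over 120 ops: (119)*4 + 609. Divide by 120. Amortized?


Formula: Amortized cost = Total cost / Operations
Total cost = (119 * 4) + (1 * 609)
Total cost = 476 + 609 = 1085
Amortized = 1085 / 120 = 9.0417

9.0417


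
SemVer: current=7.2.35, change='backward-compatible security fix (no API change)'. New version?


Current: 7.2.35
Change category: 'backward-compatible security fix (no API change)' → patch bump
SemVer rule: patch bump → increment PATCH (MAJOR and MINOR unchanged)
New: 7.2.36

7.2.36


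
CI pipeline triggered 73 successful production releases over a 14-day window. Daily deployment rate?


Formula: deployments per day = releases / days
= 73 / 14
= 5.214 deploys/day
(equivalently, 36.5 deploys/week)

5.214 deploys/day


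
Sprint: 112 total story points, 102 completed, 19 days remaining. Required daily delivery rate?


Formula: Required rate = Remaining points / Days left
Remaining = 112 - 102 = 10 points
Required rate = 10 / 19 = 0.53 points/day

0.53 points/day


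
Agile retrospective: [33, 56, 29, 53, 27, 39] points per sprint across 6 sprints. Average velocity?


Formula: Avg velocity = Total points / Number of sprints
Points: [33, 56, 29, 53, 27, 39]
Sum = 33 + 56 + 29 + 53 + 27 + 39 = 237
Avg velocity = 237 / 6 = 39.5 points/sprint

39.5 points/sprint


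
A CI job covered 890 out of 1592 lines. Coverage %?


Coverage = covered / total * 100
Coverage = 890 / 1592 * 100
Coverage = 55.9%

55.9%


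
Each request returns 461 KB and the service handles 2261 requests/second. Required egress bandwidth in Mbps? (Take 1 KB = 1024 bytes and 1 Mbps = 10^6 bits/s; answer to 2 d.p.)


Formula: Mbps = payload_bytes * RPS * 8 / 1e6
Payload per request = 461 KB = 461 * 1024 = 472064 bytes
Total bytes/sec = 472064 * 2261 = 1067336704
Total bits/sec = 1067336704 * 8 = 8538693632
Mbps = 8538693632 / 1e6 = 8538.69

8538.69 Mbps


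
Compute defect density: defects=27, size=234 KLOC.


Defect density = defects / KLOC
Defect density = 27 / 234
Defect density = 0.115 defects/KLOC

0.115 defects/KLOC


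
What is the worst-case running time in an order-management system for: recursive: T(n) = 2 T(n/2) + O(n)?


Reasoning: master theorem case 2 (merge-sort recurrence)
Complexity: O(n log n)

O(n log n)


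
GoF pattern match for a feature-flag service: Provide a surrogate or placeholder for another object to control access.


This matches the Proxy pattern

Proxy


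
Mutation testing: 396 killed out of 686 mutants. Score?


Mutation score = killed / total * 100
Mutation score = 396 / 686 * 100
Mutation score = 57.73%

57.73%


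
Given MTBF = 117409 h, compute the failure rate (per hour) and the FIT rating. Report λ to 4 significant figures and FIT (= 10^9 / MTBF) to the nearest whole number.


Formula: λ = 1 / MTBF; FIT = λ × 1e9 = 1e9 / MTBF
λ = 1 / 117409 ≈ 8.517e-06 failures/hour
FIT = 1e9 / 117409 ≈ 8517 failures per 1e9 hours (nearest whole number)

λ = 8.517e-06 /h, FIT = 8517


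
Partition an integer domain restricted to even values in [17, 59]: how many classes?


Constraint: even integers in [17, 59]
Class 1: x < 17 — out-of-range invalid
Class 2: x in [17,59] but odd — wrong type invalid
Class 3: x in [17,59] and even — valid
Class 4: x > 59 — out-of-range invalid
Total equivalence classes: 4

4 equivalence classes


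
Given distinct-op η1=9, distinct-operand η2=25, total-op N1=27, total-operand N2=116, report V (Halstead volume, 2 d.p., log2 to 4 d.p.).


Formula: V = N * log2(η), where N = N1 + N2 and η = η1 + η2
η = 9 + 25 = 34
N = 27 + 116 = 143
log2(34) ≈ 5.0875
V = 143 * 5.0875 = 727.51

727.51


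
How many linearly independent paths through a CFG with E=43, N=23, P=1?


Formula: V(G) = E - N + 2P
V(G) = 43 - 23 + 2*1
V(G) = 20 + 2
V(G) = 22

22


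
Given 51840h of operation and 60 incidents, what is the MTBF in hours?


Formula: MTBF = Total operating time / Number of failures
MTBF = 51840 / 60
MTBF = 864.0 hours

864.0 hours


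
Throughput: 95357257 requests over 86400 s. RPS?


Formula: throughput = requests / seconds
throughput = 95357257 / 86400
throughput = 1103.67 requests/second

1103.67 requests/second


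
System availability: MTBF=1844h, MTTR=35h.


Availability = MTBF / (MTBF + MTTR)
Availability = 1844 / (1844 + 35)
Availability = 1844 / 1879
Availability = 98.1373%

98.1373%


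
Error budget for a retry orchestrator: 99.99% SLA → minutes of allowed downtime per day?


Formula: allowed downtime = period * (100 - SLA) / 100
Period (day) = 1440 minutes
Unavailability fraction = (100 - 99.99) / 100
Allowed downtime = 1440 * (100 - 99.99) / 100
Allowed downtime = 0.144 minutes

0.144 minutes


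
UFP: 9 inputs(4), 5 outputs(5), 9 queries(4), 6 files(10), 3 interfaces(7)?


UFP = EI*4 + EO*5 + EQ*4 + ILF*10 + EIF*7
UFP = 9*4 + 5*5 + 9*4 + 6*10 + 3*7
UFP = 36 + 25 + 36 + 60 + 21
UFP = 178

178


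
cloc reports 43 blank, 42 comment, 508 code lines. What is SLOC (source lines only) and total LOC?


Total LOC = blank + comment + code
Total LOC = 43 + 42 + 508 = 593
SLOC (source only) = code = 508

Total LOC: 593, SLOC: 508


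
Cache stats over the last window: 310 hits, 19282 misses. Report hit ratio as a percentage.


Formula: hit rate = hits / (hits + misses) * 100
hit rate = 310 / (310 + 19282) * 100
hit rate = 310 / 19592 * 100
hit rate = 1.58%

1.58%


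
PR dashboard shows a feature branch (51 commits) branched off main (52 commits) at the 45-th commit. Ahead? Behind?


Common ancestor: commit #45
feature commits after divergence: 51 - 45 = 6
main commits after divergence: 52 - 45 = 7
feature is 6 commits ahead of main
main is 7 commits ahead of feature

feature ahead: 6, main ahead: 7


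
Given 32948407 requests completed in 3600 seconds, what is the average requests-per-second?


Formula: throughput = requests / seconds
throughput = 32948407 / 3600
throughput = 9152.34 requests/second

9152.34 requests/second


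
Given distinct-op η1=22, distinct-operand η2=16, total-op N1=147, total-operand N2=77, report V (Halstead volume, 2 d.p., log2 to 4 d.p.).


Formula: V = N * log2(η), where N = N1 + N2 and η = η1 + η2
η = 22 + 16 = 38
N = 147 + 77 = 224
log2(38) ≈ 5.2479
V = 224 * 5.2479 = 1175.53

1175.53


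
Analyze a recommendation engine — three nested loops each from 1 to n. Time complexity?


Reasoning: three levels of nesting over n
Complexity: O(n^3)

O(n^3)


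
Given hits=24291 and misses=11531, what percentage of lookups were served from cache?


Formula: hit rate = hits / (hits + misses) * 100
hit rate = 24291 / (24291 + 11531) * 100
hit rate = 24291 / 35822 * 100
hit rate = 67.81%

67.81%


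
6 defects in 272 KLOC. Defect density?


Defect density = defects / KLOC
Defect density = 6 / 272
Defect density = 0.022 defects/KLOC

0.022 defects/KLOC


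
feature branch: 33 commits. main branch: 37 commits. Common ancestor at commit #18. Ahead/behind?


Common ancestor: commit #18
feature commits after divergence: 33 - 18 = 15
main commits after divergence: 37 - 18 = 19
feature is 15 commits ahead of main
main is 19 commits ahead of feature

feature ahead: 15, main ahead: 19


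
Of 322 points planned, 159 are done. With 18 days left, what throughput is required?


Formula: Required rate = Remaining points / Days left
Remaining = 322 - 159 = 163 points
Required rate = 163 / 18 = 9.06 points/day

9.06 points/day


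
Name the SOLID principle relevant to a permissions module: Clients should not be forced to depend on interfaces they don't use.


This describes the Interface Segregation Principle (ISP)

Interface Segregation Principle (ISP)


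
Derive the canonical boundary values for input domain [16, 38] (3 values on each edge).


Range: [16, 38]
Boundaries: just below min, min, min+1, max-1, max, just above max
Values: [15, 16, 17, 37, 38, 39]

[15, 16, 17, 37, 38, 39]


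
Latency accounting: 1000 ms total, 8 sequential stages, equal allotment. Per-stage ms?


Formula: per_stage = total_budget / stages
per_stage = 1000 / 8
per_stage = 125.0 ms

125.0 ms


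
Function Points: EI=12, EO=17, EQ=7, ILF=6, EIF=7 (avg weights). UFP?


UFP = EI*4 + EO*5 + EQ*4 + ILF*10 + EIF*7
UFP = 12*4 + 17*5 + 7*4 + 6*10 + 7*7
UFP = 48 + 85 + 28 + 60 + 49
UFP = 270

270


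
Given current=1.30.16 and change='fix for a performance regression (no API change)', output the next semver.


Current: 1.30.16
Change category: 'fix for a performance regression (no API change)' → patch bump
SemVer rule: patch bump → increment PATCH (MAJOR and MINOR unchanged)
New: 1.30.17

1.30.17


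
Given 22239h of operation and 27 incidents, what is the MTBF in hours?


Formula: MTBF = Total operating time / Number of failures
MTBF = 22239 / 27
MTBF = 823.67 hours

823.67 hours


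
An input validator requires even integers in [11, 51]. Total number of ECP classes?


Constraint: even integers in [11, 51]
Class 1: x < 11 — out-of-range invalid
Class 2: x in [11,51] but odd — wrong type invalid
Class 3: x in [11,51] and even — valid
Class 4: x > 51 — out-of-range invalid
Total equivalence classes: 4

4 equivalence classes


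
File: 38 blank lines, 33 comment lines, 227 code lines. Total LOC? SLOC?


Total LOC = blank + comment + code
Total LOC = 38 + 33 + 227 = 298
SLOC (source only) = code = 227

Total LOC: 298, SLOC: 227


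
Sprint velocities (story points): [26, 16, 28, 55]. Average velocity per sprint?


Formula: Avg velocity = Total points / Number of sprints
Points: [26, 16, 28, 55]
Sum = 26 + 16 + 28 + 55 = 125
Avg velocity = 125 / 4 = 31.25 points/sprint

31.25 points/sprint


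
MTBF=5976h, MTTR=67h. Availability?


Availability = MTBF / (MTBF + MTTR)
Availability = 5976 / (5976 + 67)
Availability = 5976 / 6043
Availability = 98.8913%

98.8913%


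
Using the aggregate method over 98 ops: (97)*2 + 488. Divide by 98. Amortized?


Formula: Amortized cost = Total cost / Operations
Total cost = (97 * 2) + (1 * 488)
Total cost = 194 + 488 = 682
Amortized = 682 / 98 = 6.9592

6.9592


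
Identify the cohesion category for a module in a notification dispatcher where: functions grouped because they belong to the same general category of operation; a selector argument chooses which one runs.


Reasoning: Grouped by category of activity, not by data or sequence
Type: Logical cohesion

Logical cohesion


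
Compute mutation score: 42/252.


Mutation score = killed / total * 100
Mutation score = 42 / 252 * 100
Mutation score = 16.67%

16.67%


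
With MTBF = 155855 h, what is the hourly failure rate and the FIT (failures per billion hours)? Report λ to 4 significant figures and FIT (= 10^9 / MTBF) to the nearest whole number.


Formula: λ = 1 / MTBF; FIT = λ × 1e9 = 1e9 / MTBF
λ = 1 / 155855 ≈ 6.416e-06 failures/hour
FIT = 1e9 / 155855 ≈ 6416 failures per 1e9 hours (nearest whole number)

λ = 6.416e-06 /h, FIT = 6416


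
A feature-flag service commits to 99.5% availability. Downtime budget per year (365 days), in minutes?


Formula: allowed downtime = period * (100 - SLA) / 100
Period (year (365 days)) = 525600 minutes
Unavailability fraction = (100 - 99.5) / 100
Allowed downtime = 525600 * (100 - 99.5) / 100
Allowed downtime = 2628.0 minutes

2628.0 minutes


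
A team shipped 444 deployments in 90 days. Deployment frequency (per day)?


Formula: deployments per day = releases / days
= 444 / 90
= 4.933 deploys/day
(equivalently, 34.53 deploys/week)

4.933 deploys/day


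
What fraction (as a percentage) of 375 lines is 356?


Coverage = covered / total * 100
Coverage = 356 / 375 * 100
Coverage = 94.93%

94.93%


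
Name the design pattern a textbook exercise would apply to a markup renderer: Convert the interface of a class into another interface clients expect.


This matches the Adapter pattern

Adapter


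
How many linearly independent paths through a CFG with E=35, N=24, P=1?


Formula: V(G) = E - N + 2P
V(G) = 35 - 24 + 2*1
V(G) = 11 + 2
V(G) = 13

13


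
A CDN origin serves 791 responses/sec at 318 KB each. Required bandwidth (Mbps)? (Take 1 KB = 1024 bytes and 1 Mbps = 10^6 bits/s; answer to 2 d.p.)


Formula: Mbps = payload_bytes * RPS * 8 / 1e6
Payload per request = 318 KB = 318 * 1024 = 325632 bytes
Total bytes/sec = 325632 * 791 = 257574912
Total bits/sec = 257574912 * 8 = 2060599296
Mbps = 2060599296 / 1e6 = 2060.6

2060.6 Mbps


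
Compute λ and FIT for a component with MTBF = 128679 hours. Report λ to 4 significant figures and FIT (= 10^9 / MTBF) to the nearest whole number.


Formula: λ = 1 / MTBF; FIT = λ × 1e9 = 1e9 / MTBF
λ = 1 / 128679 ≈ 7.771e-06 failures/hour
FIT = 1e9 / 128679 ≈ 7771 failures per 1e9 hours (nearest whole number)

λ = 7.771e-06 /h, FIT = 7771


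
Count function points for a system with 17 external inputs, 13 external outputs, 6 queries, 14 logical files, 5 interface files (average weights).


UFP = EI*4 + EO*5 + EQ*4 + ILF*10 + EIF*7
UFP = 17*4 + 13*5 + 6*4 + 14*10 + 5*7
UFP = 68 + 65 + 24 + 140 + 35
UFP = 332

332


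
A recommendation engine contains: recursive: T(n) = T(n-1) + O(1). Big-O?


Reasoning: linear recursion with constant work per frame
Complexity: O(n)

O(n)


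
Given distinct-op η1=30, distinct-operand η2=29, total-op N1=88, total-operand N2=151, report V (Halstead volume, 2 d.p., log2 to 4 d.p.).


Formula: V = N * log2(η), where N = N1 + N2 and η = η1 + η2
η = 30 + 29 = 59
N = 88 + 151 = 239
log2(59) ≈ 5.8826
V = 239 * 5.8826 = 1405.94

1405.94


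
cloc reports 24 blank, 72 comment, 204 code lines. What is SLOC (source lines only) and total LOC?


Total LOC = blank + comment + code
Total LOC = 24 + 72 + 204 = 300
SLOC (source only) = code = 204

Total LOC: 300, SLOC: 204


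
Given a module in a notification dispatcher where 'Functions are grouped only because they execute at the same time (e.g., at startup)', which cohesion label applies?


Reasoning: Related by timing only
Type: Temporal cohesion

Temporal cohesion


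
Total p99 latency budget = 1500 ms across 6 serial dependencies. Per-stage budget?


Formula: per_stage = total_budget / stages
per_stage = 1500 / 6
per_stage = 250.0 ms

250.0 ms


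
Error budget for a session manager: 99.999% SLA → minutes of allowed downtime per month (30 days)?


Formula: allowed downtime = period * (100 - SLA) / 100
Period (month (30 days)) = 43200 minutes
Unavailability fraction = (100 - 99.999) / 100
Allowed downtime = 43200 * (100 - 99.999) / 100
Allowed downtime = 0.432 minutes

0.432 minutes


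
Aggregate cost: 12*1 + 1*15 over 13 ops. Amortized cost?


Formula: Amortized cost = Total cost / Operations
Total cost = (12 * 1) + (1 * 15)
Total cost = 12 + 15 = 27
Amortized = 27 / 13 = 2.0769

2.0769


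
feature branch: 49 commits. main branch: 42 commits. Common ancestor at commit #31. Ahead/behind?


Common ancestor: commit #31
feature commits after divergence: 49 - 31 = 18
main commits after divergence: 42 - 31 = 11
feature is 18 commits ahead of main
main is 11 commits ahead of feature

feature ahead: 18, main ahead: 11


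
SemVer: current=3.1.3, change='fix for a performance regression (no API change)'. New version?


Current: 3.1.3
Change category: 'fix for a performance regression (no API change)' → patch bump
SemVer rule: patch bump → increment PATCH (MAJOR and MINOR unchanged)
New: 3.1.4

3.1.4


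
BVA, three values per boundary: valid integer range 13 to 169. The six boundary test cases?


Range: [13, 169]
Boundaries: just below min, min, min+1, max-1, max, just above max
Values: [12, 13, 14, 168, 169, 170]

[12, 13, 14, 168, 169, 170]


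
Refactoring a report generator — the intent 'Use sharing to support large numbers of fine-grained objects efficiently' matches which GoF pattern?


This matches the Flyweight pattern

Flyweight


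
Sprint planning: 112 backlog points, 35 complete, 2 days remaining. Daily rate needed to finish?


Formula: Required rate = Remaining points / Days left
Remaining = 112 - 35 = 77 points
Required rate = 77 / 2 = 38.5 points/day

38.5 points/day


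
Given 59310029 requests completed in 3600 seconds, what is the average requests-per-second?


Formula: throughput = requests / seconds
throughput = 59310029 / 3600
throughput = 16475.01 requests/second

16475.01 requests/second


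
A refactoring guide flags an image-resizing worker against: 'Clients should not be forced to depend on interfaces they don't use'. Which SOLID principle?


This describes the Interface Segregation Principle (ISP)

Interface Segregation Principle (ISP)


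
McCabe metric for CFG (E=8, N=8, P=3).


Formula: V(G) = E - N + 2P
V(G) = 8 - 8 + 2*3
V(G) = 0 + 6
V(G) = 6

6


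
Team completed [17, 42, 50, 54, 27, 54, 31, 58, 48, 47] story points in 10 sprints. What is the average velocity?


Formula: Avg velocity = Total points / Number of sprints
Points: [17, 42, 50, 54, 27, 54, 31, 58, 48, 47]
Sum = 17 + 42 + 50 + 54 + 27 + 54 + 31 + 58 + 48 + 47 = 428
Avg velocity = 428 / 10 = 42.8 points/sprint

42.8 points/sprint


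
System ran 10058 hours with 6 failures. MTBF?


Formula: MTBF = Total operating time / Number of failures
MTBF = 10058 / 6
MTBF = 1676.33 hours

1676.33 hours


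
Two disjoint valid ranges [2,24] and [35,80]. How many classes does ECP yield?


Valid ranges: [2,24] and [35,80]
Class 1: x < 2 — invalid
Class 2: 2 ≤ x ≤ 24 — valid
Class 3: 24 < x < 35 — invalid (gap between ranges)
Class 4: 35 ≤ x ≤ 80 — valid
Class 5: x > 80 — invalid
Total equivalence classes: 5

5 equivalence classes


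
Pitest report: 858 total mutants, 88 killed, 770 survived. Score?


Mutation score = killed / total * 100
Mutation score = 88 / 858 * 100
Mutation score = 10.26%

10.26%


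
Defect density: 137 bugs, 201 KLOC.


Defect density = defects / KLOC
Defect density = 137 / 201
Defect density = 0.682 defects/KLOC

0.682 defects/KLOC


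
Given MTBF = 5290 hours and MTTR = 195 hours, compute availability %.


Availability = MTBF / (MTBF + MTTR)
Availability = 5290 / (5290 + 195)
Availability = 5290 / 5485
Availability = 96.4448%

96.4448%


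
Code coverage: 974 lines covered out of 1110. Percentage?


Coverage = covered / total * 100
Coverage = 974 / 1110 * 100
Coverage = 87.75%

87.75%


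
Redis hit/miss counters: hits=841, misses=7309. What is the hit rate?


Formula: hit rate = hits / (hits + misses) * 100
hit rate = 841 / (841 + 7309) * 100
hit rate = 841 / 8150 * 100
hit rate = 10.32%

10.32%


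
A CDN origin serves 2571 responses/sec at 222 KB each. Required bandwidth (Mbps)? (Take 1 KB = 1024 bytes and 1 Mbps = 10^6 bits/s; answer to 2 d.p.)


Formula: Mbps = payload_bytes * RPS * 8 / 1e6
Payload per request = 222 KB = 222 * 1024 = 227328 bytes
Total bytes/sec = 227328 * 2571 = 584460288
Total bits/sec = 584460288 * 8 = 4675682304
Mbps = 4675682304 / 1e6 = 4675.68

4675.68 Mbps


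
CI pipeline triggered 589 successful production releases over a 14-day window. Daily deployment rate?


Formula: deployments per day = releases / days
= 589 / 14
= 42.071 deploys/day
(equivalently, 294.5 deploys/week)

42.071 deploys/day


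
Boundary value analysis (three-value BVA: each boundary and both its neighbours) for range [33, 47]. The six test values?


Range: [33, 47]
Boundaries: just below min, min, min+1, max-1, max, just above max
Values: [32, 33, 34, 46, 47, 48]

[32, 33, 34, 46, 47, 48]


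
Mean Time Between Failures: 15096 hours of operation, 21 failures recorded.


Formula: MTBF = Total operating time / Number of failures
MTBF = 15096 / 21
MTBF = 718.86 hours

718.86 hours


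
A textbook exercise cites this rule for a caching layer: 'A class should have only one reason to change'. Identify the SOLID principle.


This describes the Single Responsibility Principle (SRP)

Single Responsibility Principle (SRP)


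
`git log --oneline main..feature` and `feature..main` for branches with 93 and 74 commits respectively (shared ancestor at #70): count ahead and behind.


Common ancestor: commit #70
feature commits after divergence: 93 - 70 = 23
main commits after divergence: 74 - 70 = 4
feature is 23 commits ahead of main
main is 4 commits ahead of feature

feature ahead: 23, main ahead: 4


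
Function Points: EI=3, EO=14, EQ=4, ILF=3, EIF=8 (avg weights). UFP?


UFP = EI*4 + EO*5 + EQ*4 + ILF*10 + EIF*7
UFP = 3*4 + 14*5 + 4*4 + 3*10 + 8*7
UFP = 12 + 70 + 16 + 30 + 56
UFP = 184

184


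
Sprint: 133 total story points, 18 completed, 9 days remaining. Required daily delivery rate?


Formula: Required rate = Remaining points / Days left
Remaining = 133 - 18 = 115 points
Required rate = 115 / 9 = 12.78 points/day

12.78 points/day


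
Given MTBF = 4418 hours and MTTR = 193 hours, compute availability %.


Availability = MTBF / (MTBF + MTTR)
Availability = 4418 / (4418 + 193)
Availability = 4418 / 4611
Availability = 95.8144%

95.8144%


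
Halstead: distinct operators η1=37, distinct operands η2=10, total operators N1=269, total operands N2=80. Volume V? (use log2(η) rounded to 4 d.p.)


Formula: V = N * log2(η), where N = N1 + N2 and η = η1 + η2
η = 37 + 10 = 47
N = 269 + 80 = 349
log2(47) ≈ 5.5546
V = 349 * 5.5546 = 1938.56

1938.56


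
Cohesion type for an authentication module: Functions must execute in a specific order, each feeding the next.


Reasoning: Output of one is input to next
Type: Sequential cohesion

Sequential cohesion


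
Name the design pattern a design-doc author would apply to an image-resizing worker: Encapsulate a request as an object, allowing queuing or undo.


This matches the Command pattern

Command


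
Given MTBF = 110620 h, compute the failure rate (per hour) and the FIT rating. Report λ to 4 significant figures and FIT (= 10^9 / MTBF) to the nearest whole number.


Formula: λ = 1 / MTBF; FIT = λ × 1e9 = 1e9 / MTBF
λ = 1 / 110620 ≈ 9.040e-06 failures/hour
FIT = 1e9 / 110620 ≈ 9040 failures per 1e9 hours (nearest whole number)

λ = 9.040e-06 /h, FIT = 9040


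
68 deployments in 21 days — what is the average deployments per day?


Formula: deployments per day = releases / days
= 68 / 21
= 3.238 deploys/day
(equivalently, 22.67 deploys/week)

3.238 deploys/day


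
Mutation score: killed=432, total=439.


Mutation score = killed / total * 100
Mutation score = 432 / 439 * 100
Mutation score = 98.41%

98.41%


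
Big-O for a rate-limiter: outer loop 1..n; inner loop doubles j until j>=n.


Reasoning: linear outer times logarithmic inner
Complexity: O(n log n)

O(n log n)


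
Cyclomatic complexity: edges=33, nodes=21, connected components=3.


Formula: V(G) = E - N + 2P
V(G) = 33 - 21 + 2*3
V(G) = 12 + 6
V(G) = 18

18


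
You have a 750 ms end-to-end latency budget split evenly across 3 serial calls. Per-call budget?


Formula: per_stage = total_budget / stages
per_stage = 750 / 3
per_stage = 250.0 ms

250.0 ms


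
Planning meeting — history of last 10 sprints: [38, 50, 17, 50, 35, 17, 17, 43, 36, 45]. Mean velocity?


Formula: Avg velocity = Total points / Number of sprints
Points: [38, 50, 17, 50, 35, 17, 17, 43, 36, 45]
Sum = 38 + 50 + 17 + 50 + 35 + 17 + 17 + 43 + 36 + 45 = 348
Avg velocity = 348 / 10 = 34.8 points/sprint

34.8 points/sprint


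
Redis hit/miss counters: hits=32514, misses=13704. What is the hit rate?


Formula: hit rate = hits / (hits + misses) * 100
hit rate = 32514 / (32514 + 13704) * 100
hit rate = 32514 / 46218 * 100
hit rate = 70.35%

70.35%


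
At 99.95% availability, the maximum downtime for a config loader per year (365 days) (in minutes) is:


Formula: allowed downtime = period * (100 - SLA) / 100
Period (year (365 days)) = 525600 minutes
Unavailability fraction = (100 - 99.95) / 100
Allowed downtime = 525600 * (100 - 99.95) / 100
Allowed downtime = 262.8 minutes

262.8 minutes


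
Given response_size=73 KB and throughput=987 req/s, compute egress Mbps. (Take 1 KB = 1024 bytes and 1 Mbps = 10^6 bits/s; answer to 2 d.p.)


Formula: Mbps = payload_bytes * RPS * 8 / 1e6
Payload per request = 73 KB = 73 * 1024 = 74752 bytes
Total bytes/sec = 74752 * 987 = 73780224
Total bits/sec = 73780224 * 8 = 590241792
Mbps = 590241792 / 1e6 = 590.24

590.24 Mbps


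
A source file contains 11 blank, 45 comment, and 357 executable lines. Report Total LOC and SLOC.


Total LOC = blank + comment + code
Total LOC = 11 + 45 + 357 = 413
SLOC (source only) = code = 357

Total LOC: 413, SLOC: 357


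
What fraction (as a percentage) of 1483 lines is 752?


Coverage = covered / total * 100
Coverage = 752 / 1483 * 100
Coverage = 50.71%

50.71%


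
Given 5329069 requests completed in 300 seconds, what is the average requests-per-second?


Formula: throughput = requests / seconds
throughput = 5329069 / 300
throughput = 17763.56 requests/second

17763.56 requests/second


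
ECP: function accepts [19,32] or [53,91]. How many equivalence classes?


Valid ranges: [19,32] and [53,91]
Class 1: x < 19 — invalid
Class 2: 19 ≤ x ≤ 32 — valid
Class 3: 32 < x < 53 — invalid (gap between ranges)
Class 4: 53 ≤ x ≤ 91 — valid
Class 5: x > 91 — invalid
Total equivalence classes: 5

5 equivalence classes


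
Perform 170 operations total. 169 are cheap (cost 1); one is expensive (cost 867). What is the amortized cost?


Formula: Amortized cost = Total cost / Operations
Total cost = (169 * 1) + (1 * 867)
Total cost = 169 + 867 = 1036
Amortized = 1036 / 170 = 6.0941

6.0941


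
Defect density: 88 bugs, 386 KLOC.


Defect density = defects / KLOC
Defect density = 88 / 386
Defect density = 0.228 defects/KLOC

0.228 defects/KLOC


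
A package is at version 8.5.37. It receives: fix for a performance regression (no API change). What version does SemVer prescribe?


Current: 8.5.37
Change category: 'fix for a performance regression (no API change)' → patch bump
SemVer rule: patch bump → increment PATCH (MAJOR and MINOR unchanged)
New: 8.5.38

8.5.38


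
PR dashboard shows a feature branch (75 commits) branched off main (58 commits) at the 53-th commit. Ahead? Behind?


Common ancestor: commit #53
feature commits after divergence: 75 - 53 = 22
main commits after divergence: 58 - 53 = 5
feature is 22 commits ahead of main
main is 5 commits ahead of feature

feature ahead: 22, main ahead: 5


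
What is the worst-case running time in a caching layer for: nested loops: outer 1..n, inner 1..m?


Reasoning: product of independent bounds
Complexity: O(n*m)

O(n*m)


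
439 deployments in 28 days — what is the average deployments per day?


Formula: deployments per day = releases / days
= 439 / 28
= 15.679 deploys/day
(equivalently, 109.75 deploys/week)

15.679 deploys/day


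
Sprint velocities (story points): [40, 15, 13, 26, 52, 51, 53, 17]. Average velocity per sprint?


Formula: Avg velocity = Total points / Number of sprints
Points: [40, 15, 13, 26, 52, 51, 53, 17]
Sum = 40 + 15 + 13 + 26 + 52 + 51 + 53 + 17 = 267
Avg velocity = 267 / 8 = 33.38 points/sprint

33.38 points/sprint


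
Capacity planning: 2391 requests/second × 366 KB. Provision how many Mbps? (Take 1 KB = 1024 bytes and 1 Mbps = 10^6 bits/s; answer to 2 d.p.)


Formula: Mbps = payload_bytes * RPS * 8 / 1e6
Payload per request = 366 KB = 366 * 1024 = 374784 bytes
Total bytes/sec = 374784 * 2391 = 896108544
Total bits/sec = 896108544 * 8 = 7168868352
Mbps = 7168868352 / 1e6 = 7168.87

7168.87 Mbps


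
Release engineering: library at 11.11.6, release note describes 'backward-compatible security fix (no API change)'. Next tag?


Current: 11.11.6
Change category: 'backward-compatible security fix (no API change)' → patch bump
SemVer rule: patch bump → increment PATCH (MAJOR and MINOR unchanged)
New: 11.11.7

11.11.7


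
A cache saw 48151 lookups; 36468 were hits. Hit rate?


Formula: hit rate = hits / (hits + misses) * 100
hit rate = 36468 / (36468 + 11683) * 100
hit rate = 36468 / 48151 * 100
hit rate = 75.74%

75.74%


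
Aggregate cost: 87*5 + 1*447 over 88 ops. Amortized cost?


Formula: Amortized cost = Total cost / Operations
Total cost = (87 * 5) + (1 * 447)
Total cost = 435 + 447 = 882
Amortized = 882 / 88 = 10.0227

10.0227


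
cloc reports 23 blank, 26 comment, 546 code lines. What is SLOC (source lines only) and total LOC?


Total LOC = blank + comment + code
Total LOC = 23 + 26 + 546 = 595
SLOC (source only) = code = 546

Total LOC: 595, SLOC: 546


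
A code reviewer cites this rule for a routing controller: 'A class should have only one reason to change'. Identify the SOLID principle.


This describes the Single Responsibility Principle (SRP)

Single Responsibility Principle (SRP)


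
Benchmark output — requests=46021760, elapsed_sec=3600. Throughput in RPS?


Formula: throughput = requests / seconds
throughput = 46021760 / 3600
throughput = 12783.82 requests/second

12783.82 requests/second


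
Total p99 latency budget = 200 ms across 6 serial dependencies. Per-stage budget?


Formula: per_stage = total_budget / stages
per_stage = 200 / 6
per_stage = 33.33 ms

33.33 ms


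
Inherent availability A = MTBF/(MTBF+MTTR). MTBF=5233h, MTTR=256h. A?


Availability = MTBF / (MTBF + MTTR)
Availability = 5233 / (5233 + 256)
Availability = 5233 / 5489
Availability = 95.3361%

95.3361%


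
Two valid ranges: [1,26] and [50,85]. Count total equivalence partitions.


Valid ranges: [1,26] and [50,85]
Class 1: x < 1 — invalid
Class 2: 1 ≤ x ≤ 26 — valid
Class 3: 26 < x < 50 — invalid (gap between ranges)
Class 4: 50 ≤ x ≤ 85 — valid
Class 5: x > 85 — invalid
Total equivalence classes: 5

5 equivalence classes


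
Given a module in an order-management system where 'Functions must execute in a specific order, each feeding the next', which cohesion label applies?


Reasoning: Output of one is input to next
Type: Sequential cohesion

Sequential cohesion


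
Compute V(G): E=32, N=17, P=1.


Formula: V(G) = E - N + 2P
V(G) = 32 - 17 + 2*1
V(G) = 15 + 2
V(G) = 17

17


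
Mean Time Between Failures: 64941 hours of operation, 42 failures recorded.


Formula: MTBF = Total operating time / Number of failures
MTBF = 64941 / 42
MTBF = 1546.21 hours

1546.21 hours


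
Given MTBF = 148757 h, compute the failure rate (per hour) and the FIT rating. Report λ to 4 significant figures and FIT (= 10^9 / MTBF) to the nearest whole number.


Formula: λ = 1 / MTBF; FIT = λ × 1e9 = 1e9 / MTBF
λ = 1 / 148757 ≈ 6.722e-06 failures/hour
FIT = 1e9 / 148757 ≈ 6722 failures per 1e9 hours (nearest whole number)

λ = 6.722e-06 /h, FIT = 6722


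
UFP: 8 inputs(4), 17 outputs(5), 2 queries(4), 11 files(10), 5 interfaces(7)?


UFP = EI*4 + EO*5 + EQ*4 + ILF*10 + EIF*7
UFP = 8*4 + 17*5 + 2*4 + 11*10 + 5*7
UFP = 32 + 85 + 8 + 110 + 35
UFP = 270

270


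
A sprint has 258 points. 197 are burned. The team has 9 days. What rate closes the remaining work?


Formula: Required rate = Remaining points / Days left
Remaining = 258 - 197 = 61 points
Required rate = 61 / 9 = 6.78 points/day

6.78 points/day


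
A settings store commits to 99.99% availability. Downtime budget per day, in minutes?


Formula: allowed downtime = period * (100 - SLA) / 100
Period (day) = 1440 minutes
Unavailability fraction = (100 - 99.99) / 100
Allowed downtime = 1440 * (100 - 99.99) / 100
Allowed downtime = 0.144 minutes

0.144 minutes


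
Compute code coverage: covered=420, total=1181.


Coverage = covered / total * 100
Coverage = 420 / 1181 * 100
Coverage = 35.56%

35.56%


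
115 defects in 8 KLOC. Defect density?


Defect density = defects / KLOC
Defect density = 115 / 8
Defect density = 14.375 defects/KLOC

14.375 defects/KLOC


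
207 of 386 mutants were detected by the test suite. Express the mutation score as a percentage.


Mutation score = killed / total * 100
Mutation score = 207 / 386 * 100
Mutation score = 53.63%

53.63%


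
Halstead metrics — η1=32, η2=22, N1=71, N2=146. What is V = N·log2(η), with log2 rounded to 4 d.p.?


Formula: V = N * log2(η), where N = N1 + N2 and η = η1 + η2
η = 32 + 22 = 54
N = 71 + 146 = 217
log2(54) ≈ 5.7549
V = 217 * 5.7549 = 1248.81

1248.81


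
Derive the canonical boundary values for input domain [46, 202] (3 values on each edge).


Range: [46, 202]
Boundaries: just below min, min, min+1, max-1, max, just above max
Values: [45, 46, 47, 201, 202, 203]

[45, 46, 47, 201, 202, 203]


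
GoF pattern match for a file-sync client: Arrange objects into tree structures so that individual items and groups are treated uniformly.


This matches the Composite pattern

Composite


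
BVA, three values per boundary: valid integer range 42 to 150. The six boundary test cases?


Range: [42, 150]
Boundaries: just below min, min, min+1, max-1, max, just above max
Values: [41, 42, 43, 149, 150, 151]

[41, 42, 43, 149, 150, 151]


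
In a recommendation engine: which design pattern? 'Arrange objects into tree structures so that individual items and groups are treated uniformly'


This matches the Composite pattern

Composite


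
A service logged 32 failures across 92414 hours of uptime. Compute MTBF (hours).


Formula: MTBF = Total operating time / Number of failures
MTBF = 92414 / 32
MTBF = 2887.94 hours

2887.94 hours


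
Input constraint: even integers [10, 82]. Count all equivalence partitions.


Constraint: even integers in [10, 82]
Class 1: x < 10 — out-of-range invalid
Class 2: x in [10,82] but odd — wrong type invalid
Class 3: x in [10,82] and even — valid
Class 4: x > 82 — out-of-range invalid
Total equivalence classes: 4

4 equivalence classes


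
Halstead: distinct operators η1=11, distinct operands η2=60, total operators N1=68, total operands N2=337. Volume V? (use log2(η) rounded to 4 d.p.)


Formula: V = N * log2(η), where N = N1 + N2 and η = η1 + η2
η = 11 + 60 = 71
N = 68 + 337 = 405
log2(71) ≈ 6.1497
V = 405 * 6.1497 = 2490.63

2490.63


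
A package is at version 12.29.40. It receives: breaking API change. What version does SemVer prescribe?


Current: 12.29.40
Change category: 'breaking API change' → major bump
SemVer rule: major bump → increment MAJOR, reset MINOR and PATCH to 0
New: 13.0.0

13.0.0


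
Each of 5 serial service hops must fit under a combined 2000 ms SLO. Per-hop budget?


Formula: per_stage = total_budget / stages
per_stage = 2000 / 5
per_stage = 400.0 ms

400.0 ms


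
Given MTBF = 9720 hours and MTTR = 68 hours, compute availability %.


Availability = MTBF / (MTBF + MTTR)
Availability = 9720 / (9720 + 68)
Availability = 9720 / 9788
Availability = 99.3053%

99.3053%


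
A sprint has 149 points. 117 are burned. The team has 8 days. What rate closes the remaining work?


Formula: Required rate = Remaining points / Days left
Remaining = 149 - 117 = 32 points
Required rate = 32 / 8 = 4.0 points/day

4.0 points/day


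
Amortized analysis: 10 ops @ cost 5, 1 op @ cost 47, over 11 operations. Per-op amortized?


Formula: Amortized cost = Total cost / Operations
Total cost = (10 * 5) + (1 * 47)
Total cost = 50 + 47 = 97
Amortized = 97 / 11 = 8.8182

8.8182


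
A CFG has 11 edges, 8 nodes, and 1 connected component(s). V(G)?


Formula: V(G) = E - N + 2P
V(G) = 11 - 8 + 2*1
V(G) = 3 + 2
V(G) = 5

5


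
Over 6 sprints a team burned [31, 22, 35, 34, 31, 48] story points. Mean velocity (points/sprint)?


Formula: Avg velocity = Total points / Number of sprints
Points: [31, 22, 35, 34, 31, 48]
Sum = 31 + 22 + 35 + 34 + 31 + 48 = 201
Avg velocity = 201 / 6 = 33.5 points/sprint

33.5 points/sprint


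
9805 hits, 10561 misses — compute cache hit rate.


Formula: hit rate = hits / (hits + misses) * 100
hit rate = 9805 / (9805 + 10561) * 100
hit rate = 9805 / 20366 * 100
hit rate = 48.14%

48.14%


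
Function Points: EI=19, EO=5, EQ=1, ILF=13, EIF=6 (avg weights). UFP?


UFP = EI*4 + EO*5 + EQ*4 + ILF*10 + EIF*7
UFP = 19*4 + 5*5 + 1*4 + 13*10 + 6*7
UFP = 76 + 25 + 4 + 130 + 42
UFP = 277

277


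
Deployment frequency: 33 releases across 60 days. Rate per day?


Formula: deployments per day = releases / days
= 33 / 60
= 0.55 deploys/day
(equivalently, 3.85 deploys/week)

0.55 deploys/day


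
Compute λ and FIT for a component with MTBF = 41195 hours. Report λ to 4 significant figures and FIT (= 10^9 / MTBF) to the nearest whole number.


Formula: λ = 1 / MTBF; FIT = λ × 1e9 = 1e9 / MTBF
λ = 1 / 41195 ≈ 2.427e-05 failures/hour
FIT = 1e9 / 41195 ≈ 24275 failures per 1e9 hours (nearest whole number)

λ = 2.427e-05 /h, FIT = 24275


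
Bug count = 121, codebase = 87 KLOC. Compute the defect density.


Defect density = defects / KLOC
Defect density = 121 / 87
Defect density = 1.391 defects/KLOC

1.391 defects/KLOC


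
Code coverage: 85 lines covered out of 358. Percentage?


Coverage = covered / total * 100
Coverage = 85 / 358 * 100
Coverage = 23.74%

23.74%


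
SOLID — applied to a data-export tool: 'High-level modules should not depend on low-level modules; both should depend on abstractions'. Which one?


This describes the Dependency Inversion Principle (DIP)

Dependency Inversion Principle (DIP)
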